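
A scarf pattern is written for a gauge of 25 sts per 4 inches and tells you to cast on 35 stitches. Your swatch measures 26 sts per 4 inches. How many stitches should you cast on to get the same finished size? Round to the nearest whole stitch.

CO 36 sts.

Scale factor = 26 / 25 = 1.040.
35 × 26 / 25 = 36.40 sts.
→ 36 sts.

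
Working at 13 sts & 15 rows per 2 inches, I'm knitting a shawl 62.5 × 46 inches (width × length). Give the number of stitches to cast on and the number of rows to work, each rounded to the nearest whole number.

Stitch gauge = 13/2 = 6.5 sts/in; 62.5 × 6.5 = 406.25 → 406 sts.
Row gauge = 15/2 = 7.5 rows/in; 46 × 7.5 = 345.00 → 345 rows.

Cast on 406 stitches and work 345 rows.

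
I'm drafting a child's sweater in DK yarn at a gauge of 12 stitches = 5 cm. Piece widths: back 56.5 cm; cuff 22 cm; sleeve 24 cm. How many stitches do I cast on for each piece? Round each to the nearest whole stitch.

Rate = 12/5 = 2.4 sts per cm.
back: 56.5 × 2.4 = 135.60 → 136.
cuff: 22 × 2.4 = 52.80 → 53.
sleeve: 24 × 2.4 = 57.60 → 58.

back 136; cuff 53; sleeve 58.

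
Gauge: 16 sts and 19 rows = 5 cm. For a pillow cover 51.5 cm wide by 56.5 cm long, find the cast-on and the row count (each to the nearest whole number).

Cast on 165 stitches and work 215 rows.

Stitch gauge = 16/5 = 3.2 sts/cm; 51.5 × 3.2 = 164.80 → 165 sts.
Row gauge = 19/5 = 3.8 rows/cm; 56.5 × 3.8 = 214.70 → 215 rows.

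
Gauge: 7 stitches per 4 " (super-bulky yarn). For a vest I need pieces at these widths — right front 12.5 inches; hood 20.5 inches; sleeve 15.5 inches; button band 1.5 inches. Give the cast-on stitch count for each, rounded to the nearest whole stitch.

Rate = 7/4 = 1.75 sts per in.
right front: 12.5 × 1.75 = 21.88 → 22.
hood: 20.5 × 1.75 = 35.88 → 36.
sleeve: 15.5 × 1.75 = 27.12 → 27.
button band: 1.5 × 1.75 = 2.62 → 3.

right front 22; hood 36; sleeve 27; button band 3.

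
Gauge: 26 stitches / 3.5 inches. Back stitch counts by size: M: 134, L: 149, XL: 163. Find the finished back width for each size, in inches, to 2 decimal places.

M 18.04 inches; L 20.06 inches; XL 21.94 inches.

26/3.5 = 7.429 sts per in.
M: 134 / 7.429 = 18.038 → 18.04 in.
L: 149 / 7.429 = 20.058 → 20.06 in.
XL: 163 / 7.429 = 21.942 → 21.94 in.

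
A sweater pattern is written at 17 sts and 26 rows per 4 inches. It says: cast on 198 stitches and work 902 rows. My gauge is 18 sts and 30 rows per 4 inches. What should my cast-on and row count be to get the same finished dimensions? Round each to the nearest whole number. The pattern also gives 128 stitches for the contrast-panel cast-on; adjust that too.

Stitches: 198 × 18/17 = 209.65 → 210.
Rows: 902 × 30/26 = 1040.77 → 1041.
contrast-panel cast-on: 128 × 18/17 = 135.53 → 136.

Cast on 210 stitches; work 1041 rows; contrast-panel cast-on 136 stitches.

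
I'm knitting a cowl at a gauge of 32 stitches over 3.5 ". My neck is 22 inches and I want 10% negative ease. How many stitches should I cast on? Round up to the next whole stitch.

182 stitches.

Finished = 22 × 0.90 = 19.80 in.
32 / 3.5 = 9.143 sts per inch.
19.80 × 9.143 = 181.03 sts.
→ 182 sts.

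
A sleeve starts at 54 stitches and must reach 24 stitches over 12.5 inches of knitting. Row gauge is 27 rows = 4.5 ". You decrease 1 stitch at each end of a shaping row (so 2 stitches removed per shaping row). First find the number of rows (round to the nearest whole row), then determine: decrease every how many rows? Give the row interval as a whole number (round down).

Decrease every 5th row.

Rows = 12.5 × 6 = 75.0 → 75 rows.
Stitches to remove: 30 → 15 shaping rows (at 2 st each).
75 / 15 = 5.00 → every 5 rows.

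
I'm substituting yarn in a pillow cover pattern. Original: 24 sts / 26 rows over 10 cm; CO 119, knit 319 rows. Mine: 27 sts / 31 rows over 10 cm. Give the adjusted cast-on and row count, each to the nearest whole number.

Stitches: 119 × 27/24 = 133.88 → 134.
Rows: 319 × 31/26 = 380.35 → 380.

Cast on 134 stitches; work 380 rows.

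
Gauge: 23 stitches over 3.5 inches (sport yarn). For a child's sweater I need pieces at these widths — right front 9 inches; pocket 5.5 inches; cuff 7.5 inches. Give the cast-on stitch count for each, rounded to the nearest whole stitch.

Rate = 23/3.5 = 6.571 sts per in.
right front: 9 × 6.571 = 59.14 → 59.
pocket: 5.5 × 6.571 = 36.14 → 36.
cuff: 7.5 × 6.571 = 49.29 → 49.

right front 59; pocket 36; cuff 49.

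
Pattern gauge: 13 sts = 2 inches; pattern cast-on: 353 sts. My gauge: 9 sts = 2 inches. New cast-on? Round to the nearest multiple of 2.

244 stitches.

Scale factor = 9 / 13 = 0.692.
353 × 9 / 13 = 244.38 sts.
→ 244 sts.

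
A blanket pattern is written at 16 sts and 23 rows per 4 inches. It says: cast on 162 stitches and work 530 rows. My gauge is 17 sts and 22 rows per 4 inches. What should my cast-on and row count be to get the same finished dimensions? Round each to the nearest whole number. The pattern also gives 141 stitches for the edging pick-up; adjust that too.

Cast on 172 stitches; work 507 rows; edging pick-up 150 stitches.

Stitches: 162 × 17/16 = 172.12 → 172.
Rows: 530 × 22/23 = 506.96 → 507.
edging pick-up: 141 × 17/16 = 149.81 → 150.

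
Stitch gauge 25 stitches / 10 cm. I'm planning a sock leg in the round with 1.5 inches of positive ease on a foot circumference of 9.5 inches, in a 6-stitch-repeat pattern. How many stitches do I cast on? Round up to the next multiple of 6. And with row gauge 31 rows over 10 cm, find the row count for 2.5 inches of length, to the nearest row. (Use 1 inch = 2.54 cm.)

Cast on 72 stitches; work 20 rows.

Finished = 9.5 + 1.5 = 11 inches.
11 inches × 2.54 = 27.94 cm.
25/10 = 2.5 sts per cm; 27.94 × 2.5 = 69.85 sts.
Next multiple of 6 → 72.
2.5 inches = 6.35 cm; × 3.1 = 19.68 → 20 rows.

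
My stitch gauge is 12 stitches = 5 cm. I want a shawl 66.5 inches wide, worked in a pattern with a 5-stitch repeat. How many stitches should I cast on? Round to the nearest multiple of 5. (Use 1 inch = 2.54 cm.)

CO 405 sts.

66.5 in = 66.5 × 2.54 = 168.91 cm.
12 / 5 = 2.4 sts/cm.
168.91 × 2.4 = 405.38 sts.
→ 405.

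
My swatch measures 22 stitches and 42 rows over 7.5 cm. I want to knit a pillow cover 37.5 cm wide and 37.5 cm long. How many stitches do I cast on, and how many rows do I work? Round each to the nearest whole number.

Cast on 110 stitches and work 210 rows.

Stitch gauge = 22/7.5 = 2.933 sts/cm; 37.5 × 2.933 = 110.00 → 110 sts.
Row gauge = 42/7.5 = 5.6 rows/cm; 37.5 × 5.6 = 210.00 → 210 rows.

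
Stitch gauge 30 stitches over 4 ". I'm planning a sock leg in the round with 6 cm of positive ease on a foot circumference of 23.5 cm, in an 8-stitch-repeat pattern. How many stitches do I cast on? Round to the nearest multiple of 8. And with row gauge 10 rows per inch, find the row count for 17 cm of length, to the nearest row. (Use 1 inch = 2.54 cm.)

Cast on 88 stitches; work 67 rows.

Finished = 23.5 + 6 = 29.5 cm.
29.5 cm × 1/2.54 = 11.61 inches.
30/4 = 7.5 sts per in; 11.61 × 7.5 = 87.11 sts.
Nearest multiple of 8 → 88.
17 cm = 6.69 inches; × 10 = 66.93 → 67 rows.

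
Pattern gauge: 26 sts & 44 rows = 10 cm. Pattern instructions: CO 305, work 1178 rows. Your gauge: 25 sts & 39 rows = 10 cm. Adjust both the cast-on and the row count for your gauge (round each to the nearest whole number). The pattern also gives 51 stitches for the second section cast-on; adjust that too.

Cast on 293 stitches; work 1044 rows; second section cast-on 49 stitches.

Stitches: 305 × 25/26 = 293.27 → 293.
Rows: 1178 × 39/44 = 1044.14 → 1044.
second section cast-on: 51 × 25/26 = 49.04 → 49.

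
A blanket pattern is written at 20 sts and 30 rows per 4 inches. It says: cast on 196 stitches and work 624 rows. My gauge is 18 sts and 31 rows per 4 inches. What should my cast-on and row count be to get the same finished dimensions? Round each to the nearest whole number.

Cast on 176 stitches; work 645 rows.

Stitches: 196 × 18/20 = 176.40 → 176.
Rows: 624 × 31/30 = 644.80 → 645.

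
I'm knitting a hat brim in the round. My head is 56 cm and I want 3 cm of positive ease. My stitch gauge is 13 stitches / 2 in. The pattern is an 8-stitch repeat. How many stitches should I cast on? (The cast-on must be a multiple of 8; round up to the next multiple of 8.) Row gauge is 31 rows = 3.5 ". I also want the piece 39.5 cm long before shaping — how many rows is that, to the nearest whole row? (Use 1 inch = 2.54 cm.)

Finished = 56 + 3 = 59 cm.
59 cm × 1/2.54 = 23.23 inches.
13/2 = 6.5 sts per in; 23.23 × 6.5 = 150.98 sts.
Next multiple of 8 → 152.
39.5 cm = 15.55 inches; × 8.857 = 137.74 → 138 rows.

Cast on 152 stitches; work 138 rows.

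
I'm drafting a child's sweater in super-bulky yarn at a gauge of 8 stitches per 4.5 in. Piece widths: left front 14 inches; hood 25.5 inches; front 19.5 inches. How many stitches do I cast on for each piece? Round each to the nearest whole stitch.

Rate = 8/4.5 = 1.778 sts per in.
left front: 14 × 1.778 = 24.89 → 25.
hood: 25.5 × 1.778 = 45.33 → 45.
front: 19.5 × 1.778 = 34.67 → 35.

left front 25; hood 45; front 35.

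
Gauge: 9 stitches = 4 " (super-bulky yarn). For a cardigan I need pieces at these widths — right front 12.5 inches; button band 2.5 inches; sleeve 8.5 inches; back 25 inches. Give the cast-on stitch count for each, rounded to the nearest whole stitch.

Rate = 9/4 = 2.25 sts per in.
right front: 12.5 × 2.25 = 28.12 → 28.
button band: 2.5 × 2.25 = 5.62 → 6.
sleeve: 8.5 × 2.25 = 19.12 → 19.
back: 25 × 2.25 = 56.25 → 56.

right front 28; button band 6; sleeve 19; back 56.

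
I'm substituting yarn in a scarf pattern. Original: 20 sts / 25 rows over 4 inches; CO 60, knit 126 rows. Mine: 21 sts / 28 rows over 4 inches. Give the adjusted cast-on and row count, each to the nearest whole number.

Cast on 63 stitches; work 141 rows.

Stitches: 60 × 21/20 = 63.00 → 63.
Rows: 126 × 28/25 = 141.12 → 141.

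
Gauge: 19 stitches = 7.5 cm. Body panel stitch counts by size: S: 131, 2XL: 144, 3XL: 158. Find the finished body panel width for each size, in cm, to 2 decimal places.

19/7.5 = 2.533 sts per cm.
S: 131 / 2.533 = 51.711 → 51.71 cm.
2XL: 144 / 2.533 = 56.842 → 56.84 cm.
3XL: 158 / 2.533 = 62.368 → 62.37 cm.

S 51.71 cm; 2XL 56.84 cm; 3XL 62.37 cm.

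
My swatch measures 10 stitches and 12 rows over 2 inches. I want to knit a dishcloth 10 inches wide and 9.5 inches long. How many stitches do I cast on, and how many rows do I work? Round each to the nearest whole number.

Cast on 50 stitches and work 57 rows.

Stitch gauge = 10/2 = 5 sts/in; 10 × 5 = 50.00 → 50 sts.
Row gauge = 12/2 = 6 rows/in; 9.5 × 6 = 57.00 → 57 rows.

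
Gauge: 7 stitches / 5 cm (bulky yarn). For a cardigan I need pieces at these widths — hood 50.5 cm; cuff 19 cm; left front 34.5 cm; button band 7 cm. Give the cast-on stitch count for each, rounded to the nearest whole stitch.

Rate = 7/5 = 1.4 sts per cm.
hood: 50.5 × 1.4 = 70.70 → 71.
cuff: 19 × 1.4 = 26.60 → 27.
left front: 34.5 × 1.4 = 48.30 → 48.
button band: 7 × 1.4 = 9.80 → 10.

hood 71; cuff 27; left front 48; button band 10.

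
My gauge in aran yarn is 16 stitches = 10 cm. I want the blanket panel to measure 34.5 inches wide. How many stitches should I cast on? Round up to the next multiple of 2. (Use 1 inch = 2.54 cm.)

Cast on 142 stitches.

34.5 in = 87.63 cm.
16 stitches / 10 cm = 1.6 stitches per cm.
87.63 × 1.6 = 140.21 stitches.
Round up multiple of 2 → 142.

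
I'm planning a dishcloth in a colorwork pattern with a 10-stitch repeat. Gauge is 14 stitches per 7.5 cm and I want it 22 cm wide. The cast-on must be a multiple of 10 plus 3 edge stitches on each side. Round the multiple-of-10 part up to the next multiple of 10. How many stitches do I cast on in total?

14 / 7.5 = 1.867 sts per cm.
22 × 1.867 = 41.07 sts.
Less 6 edge sts → 35.07 for the repeat.
Next multiple of 10: 40.
Add back 6 edge sts → 46.

Cast on 46 stitches.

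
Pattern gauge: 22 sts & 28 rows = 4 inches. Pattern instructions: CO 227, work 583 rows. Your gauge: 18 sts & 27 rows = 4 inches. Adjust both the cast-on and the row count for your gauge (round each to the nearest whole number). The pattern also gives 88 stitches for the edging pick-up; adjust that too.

Cast on 186 stitches; work 562 rows; edging pick-up 72 stitches.

Stitches: 227 × 18/22 = 185.73 → 186.
Rows: 583 × 27/28 = 562.18 → 562.
edging pick-up: 88 × 18/22 = 72.00 → 72.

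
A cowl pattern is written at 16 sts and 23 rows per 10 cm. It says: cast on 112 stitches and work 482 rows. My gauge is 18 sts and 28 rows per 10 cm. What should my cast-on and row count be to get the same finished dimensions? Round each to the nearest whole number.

Stitches: 112 × 18/16 = 126.00 → 126.
Rows: 482 × 28/23 = 586.78 → 587.

Cast on 126 stitches; work 587 rows.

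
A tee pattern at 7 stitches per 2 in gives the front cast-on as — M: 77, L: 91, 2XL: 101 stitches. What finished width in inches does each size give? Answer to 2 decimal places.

7/2 = 3.5 sts per in.
M: 77 / 3.5 = 22.000 → 22.00 in.
L: 91 / 3.5 = 26.000 → 26.00 in.
2XL: 101 / 3.5 = 28.857 → 28.86 in.

M 22.00 inches; L 26.00 inches; 2XL 28.86 inches.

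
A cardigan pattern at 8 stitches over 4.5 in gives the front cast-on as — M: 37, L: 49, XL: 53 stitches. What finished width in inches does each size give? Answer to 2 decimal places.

M 20.81 inches; L 27.56 inches; XL 29.81 inches.

8/4.5 = 1.778 sts per in.
M: 37 / 1.778 = 20.812 → 20.81 in.
L: 49 / 1.778 = 27.562 → 27.56 in.
XL: 53 / 1.778 = 29.812 → 29.81 in.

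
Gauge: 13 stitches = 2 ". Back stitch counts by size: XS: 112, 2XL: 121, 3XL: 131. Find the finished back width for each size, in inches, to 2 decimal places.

XS 17.23 inches; 2XL 18.62 inches; 3XL 20.15 inches.

13/2 = 6.5 sts per in.
XS: 112 / 6.5 = 17.231 → 17.23 in.
2XL: 121 / 6.5 = 18.615 → 18.62 in.
3XL: 131 / 6.5 = 20.154 → 20.15 in.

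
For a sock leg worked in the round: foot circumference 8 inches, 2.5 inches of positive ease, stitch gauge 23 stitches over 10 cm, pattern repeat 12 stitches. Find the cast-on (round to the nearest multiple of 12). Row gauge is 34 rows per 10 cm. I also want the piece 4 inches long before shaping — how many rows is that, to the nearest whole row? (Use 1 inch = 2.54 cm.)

Cast on 60 stitches; work 35 rows.

Finished = 8 + 2.5 = 10.5 inches.
10.5 inches × 2.54 = 26.67 cm.
23/10 = 2.3 sts per cm; 26.67 × 2.3 = 61.34 sts.
Nearest multiple of 12 → 60.
4 inches = 10.16 cm; × 3.4 = 34.54 → 35 rows.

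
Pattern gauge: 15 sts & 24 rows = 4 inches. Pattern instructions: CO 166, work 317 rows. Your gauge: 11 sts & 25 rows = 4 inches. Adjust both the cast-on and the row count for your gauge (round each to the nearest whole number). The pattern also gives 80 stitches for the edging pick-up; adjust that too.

Cast on 122 stitches; work 330 rows; edging pick-up 59 stitches.

Stitches: 166 × 11/15 = 121.73 → 122.
Rows: 317 × 25/24 = 330.21 → 330.
edging pick-up: 80 × 11/15 = 58.67 → 59.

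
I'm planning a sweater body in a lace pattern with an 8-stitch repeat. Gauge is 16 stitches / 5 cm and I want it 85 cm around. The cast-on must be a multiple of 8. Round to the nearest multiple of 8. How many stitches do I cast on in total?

272 stitches.

16 / 5 = 3.2 sts per cm.
85 × 3.2 = 272.00 sts.
Nearest multiple of 8: 272.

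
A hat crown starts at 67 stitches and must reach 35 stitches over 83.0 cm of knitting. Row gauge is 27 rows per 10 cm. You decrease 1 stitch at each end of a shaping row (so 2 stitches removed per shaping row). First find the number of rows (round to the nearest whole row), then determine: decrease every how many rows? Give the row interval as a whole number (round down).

Decrease every 14th row.

Rows = 83.0 × 2.7 = 224.1 → 224 rows.
Stitches to remove: 32 → 16 shaping rows (at 2 st each).
224 / 16 = 14.00 → every 14 rows.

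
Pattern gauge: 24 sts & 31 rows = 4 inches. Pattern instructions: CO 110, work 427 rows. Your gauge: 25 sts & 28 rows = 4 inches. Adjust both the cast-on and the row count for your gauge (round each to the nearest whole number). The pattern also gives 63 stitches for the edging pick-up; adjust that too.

Stitches: 110 × 25/24 = 114.58 → 115.
Rows: 427 × 28/31 = 385.68 → 386.
edging pick-up: 63 × 25/24 = 65.62 → 66.

Cast on 115 stitches; work 386 rows; edging pick-up 66 stitches.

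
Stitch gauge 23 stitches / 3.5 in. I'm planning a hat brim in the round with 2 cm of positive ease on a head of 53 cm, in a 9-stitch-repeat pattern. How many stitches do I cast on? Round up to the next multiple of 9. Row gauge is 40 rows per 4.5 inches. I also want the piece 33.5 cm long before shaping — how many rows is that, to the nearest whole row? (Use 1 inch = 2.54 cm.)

Finished = 53 + 2 = 55 cm.
55 cm × 1/2.54 = 21.65 inches.
23/3.5 = 6.571 sts per in; 21.65 × 6.571 = 142.29 sts.
Next multiple of 9 → 144.
33.5 cm = 13.19 inches; × 8.889 = 117.24 → 117 rows.

Cast on 144 stitches; work 117 rows.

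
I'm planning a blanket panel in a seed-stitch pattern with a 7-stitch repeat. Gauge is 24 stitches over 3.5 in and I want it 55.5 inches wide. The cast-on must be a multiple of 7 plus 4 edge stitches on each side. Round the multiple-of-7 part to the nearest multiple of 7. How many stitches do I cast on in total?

CO 379 sts.

24 / 3.5 = 6.857 sts per inch.
55.5 × 6.857 = 380.57 sts.
Less 8 edge sts → 372.57 for the repeat.
Nearest multiple of 7: 371.
Add back 8 edge sts → 379.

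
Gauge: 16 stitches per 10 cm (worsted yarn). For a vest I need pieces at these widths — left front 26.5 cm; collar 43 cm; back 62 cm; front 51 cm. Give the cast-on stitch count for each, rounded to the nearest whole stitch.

left front 42; collar 69; back 99; front 82.

Rate = 16/10 = 1.6 sts per cm.
left front: 26.5 × 1.6 = 42.40 → 42.
collar: 43 × 1.6 = 68.80 → 69.
back: 62 × 1.6 = 99.20 → 99.
front: 51 × 1.6 = 81.60 → 82.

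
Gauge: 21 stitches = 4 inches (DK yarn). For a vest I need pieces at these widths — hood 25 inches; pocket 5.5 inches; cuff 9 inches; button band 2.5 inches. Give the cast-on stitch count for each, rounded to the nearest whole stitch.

hood 131; pocket 29; cuff 47; button band 13.

Rate = 21/4 = 5.25 sts per in.
hood: 25 × 5.25 = 131.25 → 131.
pocket: 5.5 × 5.25 = 28.88 → 29.
cuff: 9 × 5.25 = 47.25 → 47.
button band: 2.5 × 5.25 = 13.12 → 13.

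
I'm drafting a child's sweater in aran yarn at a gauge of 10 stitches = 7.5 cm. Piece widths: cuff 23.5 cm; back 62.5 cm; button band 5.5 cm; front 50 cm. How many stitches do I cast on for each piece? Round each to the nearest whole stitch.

Rate = 10/7.5 = 1.333 sts per cm.
cuff: 23.5 × 1.333 = 31.33 → 31.
back: 62.5 × 1.333 = 83.33 → 83.
button band: 5.5 × 1.333 = 7.33 → 7.
front: 50 × 1.333 = 66.67 → 67.

cuff 31; back 83; button band 7; front 67.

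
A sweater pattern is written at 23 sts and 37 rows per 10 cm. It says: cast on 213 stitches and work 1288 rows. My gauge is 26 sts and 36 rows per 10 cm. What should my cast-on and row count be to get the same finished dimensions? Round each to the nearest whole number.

Stitches: 213 × 26/23 = 240.78 → 241.
Rows: 1288 × 36/37 = 1253.19 → 1253.

Cast on 241 stitches; work 1253 rows.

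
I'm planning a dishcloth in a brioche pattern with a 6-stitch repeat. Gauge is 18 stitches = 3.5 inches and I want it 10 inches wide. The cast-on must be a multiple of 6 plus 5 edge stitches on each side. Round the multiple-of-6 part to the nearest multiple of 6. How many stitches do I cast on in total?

18 / 3.5 = 5.143 sts per inch.
10 × 5.143 = 51.43 sts.
Less 10 edge sts → 41.43 for the repeat.
Nearest multiple of 6: 42.
Add back 10 edge sts → 52.

52 stitches.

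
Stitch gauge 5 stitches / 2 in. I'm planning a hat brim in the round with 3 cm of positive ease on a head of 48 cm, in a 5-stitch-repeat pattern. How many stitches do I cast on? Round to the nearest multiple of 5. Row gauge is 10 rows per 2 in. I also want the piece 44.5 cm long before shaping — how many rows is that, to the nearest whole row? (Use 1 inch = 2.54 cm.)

Finished = 48 + 3 = 51 cm.
51 cm × 1/2.54 = 20.08 inches.
5/2 = 2.5 sts per in; 20.08 × 2.5 = 50.20 sts.
Nearest multiple of 5 → 50.
44.5 cm = 17.52 inches; × 5 = 87.60 → 88 rows.

Cast on 50 stitches; work 88 rows.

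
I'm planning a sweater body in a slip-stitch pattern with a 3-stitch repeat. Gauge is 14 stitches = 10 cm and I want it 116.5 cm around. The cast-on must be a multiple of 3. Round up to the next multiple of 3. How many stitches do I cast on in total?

CO 165 sts.

14 / 10 = 1.4 sts per cm.
116.5 × 1.4 = 163.10 sts.
Next multiple of 3: 165.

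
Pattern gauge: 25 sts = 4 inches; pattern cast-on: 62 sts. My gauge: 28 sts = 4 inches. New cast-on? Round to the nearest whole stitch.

Scale factor = 28 / 25 = 1.120.
62 × 28 / 25 = 69.44 sts.
→ 69 sts.

69 stitches.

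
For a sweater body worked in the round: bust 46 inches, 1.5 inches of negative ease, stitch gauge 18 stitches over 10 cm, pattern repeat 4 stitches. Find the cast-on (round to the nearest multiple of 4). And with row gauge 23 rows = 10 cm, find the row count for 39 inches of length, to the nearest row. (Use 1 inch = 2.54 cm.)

Cast on 204 stitches; work 228 rows.

Finished = 46 − 1.5 = 44.5 inches.
44.5 inches × 2.54 = 113.03 cm.
18/10 = 1.8 sts per cm; 113.03 × 1.8 = 203.45 sts.
Nearest multiple of 4 → 204.
39 inches = 99.06 cm; × 2.3 = 227.84 → 228 rows.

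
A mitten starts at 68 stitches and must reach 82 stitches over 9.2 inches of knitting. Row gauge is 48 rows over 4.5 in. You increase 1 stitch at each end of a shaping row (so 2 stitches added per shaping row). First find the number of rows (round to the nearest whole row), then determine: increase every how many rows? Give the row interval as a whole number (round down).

Rows = 9.2 × 10.667 = 98.1 → 98 rows.
Stitches to add: 14 → 7 shaping rows (at 2 st each).
98 / 7 = 14.00 → every 14 rows.

Increase every 14th row.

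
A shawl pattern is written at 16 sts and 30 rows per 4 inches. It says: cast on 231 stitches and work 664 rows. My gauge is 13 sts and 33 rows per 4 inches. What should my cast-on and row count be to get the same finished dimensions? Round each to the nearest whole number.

Stitches: 231 × 13/16 = 187.69 → 188.
Rows: 664 × 33/30 = 730.40 → 730.

Cast on 188 stitches; work 730 rows.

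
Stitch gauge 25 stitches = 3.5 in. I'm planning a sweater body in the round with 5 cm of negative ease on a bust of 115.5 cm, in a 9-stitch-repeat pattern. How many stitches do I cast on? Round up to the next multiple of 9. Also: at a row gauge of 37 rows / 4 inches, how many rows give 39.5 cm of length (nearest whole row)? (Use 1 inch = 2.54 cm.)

Finished = 115.5 − 5 = 110.5 cm.
110.5 cm × 1/2.54 = 43.50 inches.
25/3.5 = 7.143 sts per in; 43.50 × 7.143 = 310.74 sts.
Next multiple of 9 → 315.
39.5 cm = 15.55 inches; × 9.25 = 143.85 → 144 rows.

Cast on 315 stitches; work 144 rows.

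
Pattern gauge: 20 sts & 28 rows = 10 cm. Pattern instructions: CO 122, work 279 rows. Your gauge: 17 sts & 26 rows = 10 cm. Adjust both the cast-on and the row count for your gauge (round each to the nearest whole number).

Cast on 104 stitches; work 259 rows.

Stitches: 122 × 17/20 = 103.70 → 104.
Rows: 279 × 26/28 = 259.07 → 259.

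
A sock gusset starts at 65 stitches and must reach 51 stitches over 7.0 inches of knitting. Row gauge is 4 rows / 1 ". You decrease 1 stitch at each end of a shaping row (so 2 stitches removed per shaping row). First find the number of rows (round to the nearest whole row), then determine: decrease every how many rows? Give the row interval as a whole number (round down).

Decrease every 4th row.

Rows = 7.0 × 4 = 28.0 → 28 rows.
Stitches to remove: 14 → 7 shaping rows (at 2 st each).
28 / 7 = 4.00 → every 4 rows.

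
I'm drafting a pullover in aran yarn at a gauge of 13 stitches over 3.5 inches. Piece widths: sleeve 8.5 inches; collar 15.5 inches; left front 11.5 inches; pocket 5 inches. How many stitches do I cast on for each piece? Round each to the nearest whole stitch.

sleeve 32; collar 58; left front 43; pocket 19.

Rate = 13/3.5 = 3.714 sts per in.
sleeve: 8.5 × 3.714 = 31.57 → 32.
collar: 15.5 × 3.714 = 57.57 → 58.
left front: 11.5 × 3.714 = 42.71 → 43.
pocket: 5 × 3.714 = 18.57 → 19.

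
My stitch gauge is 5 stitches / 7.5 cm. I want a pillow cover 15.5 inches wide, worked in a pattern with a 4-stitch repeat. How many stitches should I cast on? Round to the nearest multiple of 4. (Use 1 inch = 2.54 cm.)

15.5 in = 15.5 × 2.54 = 39.37 cm.
5 / 7.5 = 0.667 sts/cm.
39.37 × 0.667 = 26.25 sts.
→ 28.

28 stitches.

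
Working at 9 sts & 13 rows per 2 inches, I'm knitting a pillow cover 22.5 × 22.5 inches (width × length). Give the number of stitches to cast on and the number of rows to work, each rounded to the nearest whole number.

Stitch gauge = 9/2 = 4.5 sts/in; 22.5 × 4.5 = 101.25 → 101 sts.
Row gauge = 13/2 = 6.5 rows/in; 22.5 × 6.5 = 146.25 → 146 rows.

Cast on 101 stitches and work 146 rows.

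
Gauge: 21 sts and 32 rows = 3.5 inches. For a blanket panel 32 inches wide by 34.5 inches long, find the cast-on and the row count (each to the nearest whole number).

Stitch gauge = 21/3.5 = 6 sts/in; 32 × 6 = 192.00 → 192 sts.
Row gauge = 32/3.5 = 9.143 rows/in; 34.5 × 9.143 = 315.43 → 315 rows.

Cast on 192 stitches and work 315 rows.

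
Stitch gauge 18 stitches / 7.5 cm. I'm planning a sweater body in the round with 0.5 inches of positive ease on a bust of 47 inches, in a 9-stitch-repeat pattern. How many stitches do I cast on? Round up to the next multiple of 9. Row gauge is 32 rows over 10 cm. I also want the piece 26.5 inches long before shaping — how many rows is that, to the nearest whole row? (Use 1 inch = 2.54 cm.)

Cast on 297 stitches; work 215 rows.

Finished = 47 + 0.5 = 47.5 inches.
47.5 inches × 2.54 = 120.65 cm.
18/7.5 = 2.4 sts per cm; 120.65 × 2.4 = 289.56 sts.
Next multiple of 9 → 297.
26.5 inches = 67.31 cm; × 3.2 = 215.39 → 215 rows.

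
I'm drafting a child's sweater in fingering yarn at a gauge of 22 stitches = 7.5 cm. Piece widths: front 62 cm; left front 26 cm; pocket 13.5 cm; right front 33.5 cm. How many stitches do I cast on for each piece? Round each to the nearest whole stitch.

front 182; left front 76; pocket 40; right front 98.

Rate = 22/7.5 = 2.933 sts per cm.
front: 62 × 2.933 = 181.87 → 182.
left front: 26 × 2.933 = 76.27 → 76.
pocket: 13.5 × 2.933 = 39.60 → 40.
right front: 33.5 × 2.933 = 98.27 → 98.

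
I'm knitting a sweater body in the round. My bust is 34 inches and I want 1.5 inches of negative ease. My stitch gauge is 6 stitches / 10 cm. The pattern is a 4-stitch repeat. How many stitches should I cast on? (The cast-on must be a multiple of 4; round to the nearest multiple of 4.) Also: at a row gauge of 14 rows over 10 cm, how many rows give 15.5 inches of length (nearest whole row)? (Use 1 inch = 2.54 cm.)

Finished = 34 − 1.5 = 32.5 inches.
32.5 inches × 2.54 = 82.55 cm.
6/10 = 0.6 sts per cm; 82.55 × 0.6 = 49.53 sts.
Nearest multiple of 4 → 48.
15.5 inches = 39.37 cm; × 1.4 = 55.12 → 55 rows.

Cast on 48 stitches; work 55 rows.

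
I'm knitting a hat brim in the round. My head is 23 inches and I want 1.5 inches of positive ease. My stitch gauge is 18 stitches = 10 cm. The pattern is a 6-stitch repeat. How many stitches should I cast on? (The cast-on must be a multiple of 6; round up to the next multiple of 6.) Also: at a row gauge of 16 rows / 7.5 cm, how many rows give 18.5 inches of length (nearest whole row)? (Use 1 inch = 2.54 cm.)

Cast on 114 stitches; work 100 rows.

Finished = 23 + 1.5 = 24.5 inches.
24.5 inches × 2.54 = 62.23 cm.
18/10 = 1.8 sts per cm; 62.23 × 1.8 = 112.01 sts.
Next multiple of 6 → 114.
18.5 inches = 46.99 cm; × 2.133 = 100.25 → 100 rows.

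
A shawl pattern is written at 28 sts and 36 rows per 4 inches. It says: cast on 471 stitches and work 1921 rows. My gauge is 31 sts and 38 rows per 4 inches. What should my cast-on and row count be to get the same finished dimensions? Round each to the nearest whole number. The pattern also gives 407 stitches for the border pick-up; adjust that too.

Cast on 521 stitches; work 2028 rows; border pick-up 451 stitches.

Stitches: 471 × 31/28 = 521.46 → 521.
Rows: 1921 × 38/36 = 2027.72 → 2028.
border pick-up: 407 × 31/28 = 450.61 → 451.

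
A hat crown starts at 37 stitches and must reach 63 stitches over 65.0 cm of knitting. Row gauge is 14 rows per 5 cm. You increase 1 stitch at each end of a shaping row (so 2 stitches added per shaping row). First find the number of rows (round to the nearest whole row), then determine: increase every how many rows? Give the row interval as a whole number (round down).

Rows = 65.0 × 2.8 = 182.0 → 182 rows.
Stitches to add: 26 → 13 shaping rows (at 2 st each).
182 / 13 = 14.00 → every 14 rows.

Increase every 14th row.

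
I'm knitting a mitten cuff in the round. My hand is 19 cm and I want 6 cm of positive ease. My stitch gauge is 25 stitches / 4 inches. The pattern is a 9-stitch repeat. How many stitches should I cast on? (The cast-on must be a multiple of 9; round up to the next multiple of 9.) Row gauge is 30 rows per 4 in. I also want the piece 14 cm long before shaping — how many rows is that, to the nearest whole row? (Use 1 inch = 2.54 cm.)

Finished = 19 + 6 = 25 cm.
25 cm × 1/2.54 = 9.84 inches.
25/4 = 6.25 sts per in; 9.84 × 6.25 = 61.52 sts.
Next multiple of 9 → 63.
14 cm = 5.51 inches; × 7.5 = 41.34 → 41 rows.

Cast on 63 stitches; work 41 rows.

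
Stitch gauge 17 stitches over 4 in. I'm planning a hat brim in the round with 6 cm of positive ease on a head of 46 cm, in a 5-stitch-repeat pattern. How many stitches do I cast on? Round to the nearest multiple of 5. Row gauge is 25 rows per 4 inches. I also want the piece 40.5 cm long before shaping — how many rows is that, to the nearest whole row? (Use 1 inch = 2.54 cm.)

Finished = 46 + 6 = 52 cm.
52 cm × 1/2.54 = 20.47 inches.
17/4 = 4.25 sts per in; 20.47 × 4.25 = 87.01 sts.
Nearest multiple of 5 → 85.
40.5 cm = 15.94 inches; × 6.25 = 99.66 → 100 rows.

Cast on 85 stitches; work 100 rows.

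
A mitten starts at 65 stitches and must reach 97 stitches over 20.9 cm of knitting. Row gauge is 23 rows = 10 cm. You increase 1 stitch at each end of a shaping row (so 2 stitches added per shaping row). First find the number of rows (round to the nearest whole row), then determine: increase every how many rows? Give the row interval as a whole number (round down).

Increase every 3rd row.

Rows = 20.9 × 2.3 = 48.1 → 48 rows.
Stitches to add: 32 → 16 shaping rows (at 2 st each).
48 / 16 = 3.00 → every 3 rows.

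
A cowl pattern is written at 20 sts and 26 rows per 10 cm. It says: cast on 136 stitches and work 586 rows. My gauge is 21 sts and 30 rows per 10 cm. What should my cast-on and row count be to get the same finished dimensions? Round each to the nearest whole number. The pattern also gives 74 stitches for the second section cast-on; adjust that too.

Cast on 143 stitches; work 676 rows; second section cast-on 78 stitches.

Stitches: 136 × 21/20 = 142.80 → 143.
Rows: 586 × 30/26 = 676.15 → 676.
second section cast-on: 74 × 21/20 = 77.70 → 78.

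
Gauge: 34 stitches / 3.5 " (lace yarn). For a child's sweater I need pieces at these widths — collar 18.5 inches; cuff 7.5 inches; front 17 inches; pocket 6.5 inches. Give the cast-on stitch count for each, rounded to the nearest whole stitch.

collar 180; cuff 73; front 165; pocket 63.

Rate = 34/3.5 = 9.714 sts per in.
collar: 18.5 × 9.714 = 179.71 → 180.
cuff: 7.5 × 9.714 = 72.86 → 73.
front: 17 × 9.714 = 165.14 → 165.
pocket: 6.5 × 9.714 = 63.14 → 63.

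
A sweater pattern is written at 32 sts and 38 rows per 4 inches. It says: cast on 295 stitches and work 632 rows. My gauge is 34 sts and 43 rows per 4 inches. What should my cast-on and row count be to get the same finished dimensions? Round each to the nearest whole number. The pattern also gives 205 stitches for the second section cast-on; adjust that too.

Cast on 313 stitches; work 715 rows; second section cast-on 218 stitches.

Stitches: 295 × 34/32 = 313.44 → 313.
Rows: 632 × 43/38 = 715.16 → 715.
second section cast-on: 205 × 34/32 = 217.81 → 218.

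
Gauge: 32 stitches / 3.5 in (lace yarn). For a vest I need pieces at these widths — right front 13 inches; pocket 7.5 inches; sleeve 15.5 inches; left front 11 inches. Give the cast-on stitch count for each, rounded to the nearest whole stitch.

Rate = 32/3.5 = 9.143 sts per in.
right front: 13 × 9.143 = 118.86 → 119.
pocket: 7.5 × 9.143 = 68.57 → 69.
sleeve: 15.5 × 9.143 = 141.71 → 142.
left front: 11 × 9.143 = 100.57 → 101.

right front 119; pocket 69; sleeve 142; left front 101.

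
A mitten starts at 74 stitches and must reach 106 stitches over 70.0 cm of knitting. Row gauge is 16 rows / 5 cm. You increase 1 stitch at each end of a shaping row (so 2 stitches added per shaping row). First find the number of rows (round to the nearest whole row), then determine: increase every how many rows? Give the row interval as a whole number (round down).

Increase every 14th row.

Rows = 70.0 × 3.2 = 224.0 → 224 rows.
Stitches to add: 32 → 16 shaping rows (at 2 st each).
224 / 16 = 14.00 → every 14 rows.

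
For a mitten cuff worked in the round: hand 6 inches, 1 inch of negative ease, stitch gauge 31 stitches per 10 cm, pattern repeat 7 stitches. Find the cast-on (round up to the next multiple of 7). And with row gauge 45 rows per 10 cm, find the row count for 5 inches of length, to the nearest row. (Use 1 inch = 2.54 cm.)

Cast on 42 stitches; work 57 rows.

Finished = 6 − 1 = 5 inches.
5 inches × 2.54 = 12.70 cm.
31/10 = 3.1 sts per cm; 12.70 × 3.1 = 39.37 sts.
Next multiple of 7 → 42.
5 inches = 12.70 cm; × 4.5 = 57.15 → 57 rows.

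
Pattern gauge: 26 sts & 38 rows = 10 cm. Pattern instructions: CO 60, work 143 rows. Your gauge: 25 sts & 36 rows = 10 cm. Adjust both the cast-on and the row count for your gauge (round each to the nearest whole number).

Stitches: 60 × 25/26 = 57.69 → 58.
Rows: 143 × 36/38 = 135.47 → 135.

Cast on 58 stitches; work 135 rows.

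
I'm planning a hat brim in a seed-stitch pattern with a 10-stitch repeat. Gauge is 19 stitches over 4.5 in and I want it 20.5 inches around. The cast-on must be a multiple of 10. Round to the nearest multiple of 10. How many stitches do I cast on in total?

CO 90 sts.

19 / 4.5 = 4.222 sts per inch.
20.5 × 4.222 = 86.56 sts.
Nearest multiple of 10: 90.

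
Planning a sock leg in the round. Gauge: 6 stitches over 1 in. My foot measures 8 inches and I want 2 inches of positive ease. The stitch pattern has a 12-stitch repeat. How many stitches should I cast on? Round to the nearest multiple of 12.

60 stitches.

Finished = 8 + 2 = 10 inches.
6 / 1 = 6 sts/in.
10 × 6 = 60.00 sts.
Nearest multiple of 12: 60.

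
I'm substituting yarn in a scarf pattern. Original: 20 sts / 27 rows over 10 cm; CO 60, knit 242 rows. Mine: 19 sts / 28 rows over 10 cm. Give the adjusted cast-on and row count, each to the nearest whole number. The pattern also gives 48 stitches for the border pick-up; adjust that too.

Stitches: 60 × 19/20 = 57.00 → 57.
Rows: 242 × 28/27 = 250.96 → 251.
border pick-up: 48 × 19/20 = 45.60 → 46.

Cast on 57 stitches; work 251 rows; border pick-up 46 stitches.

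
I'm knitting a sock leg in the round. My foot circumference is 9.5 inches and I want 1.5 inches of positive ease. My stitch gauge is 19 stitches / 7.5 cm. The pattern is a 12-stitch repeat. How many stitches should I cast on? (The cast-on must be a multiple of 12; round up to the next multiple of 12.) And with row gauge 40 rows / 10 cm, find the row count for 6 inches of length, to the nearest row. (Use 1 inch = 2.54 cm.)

Finished = 9.5 + 1.5 = 11 inches.
11 inches × 2.54 = 27.94 cm.
19/7.5 = 2.533 sts per cm; 27.94 × 2.533 = 70.78 sts.
Next multiple of 12 → 72.
6 inches = 15.24 cm; × 4 = 60.96 → 61 rows.

Cast on 72 stitches; work 61 rows.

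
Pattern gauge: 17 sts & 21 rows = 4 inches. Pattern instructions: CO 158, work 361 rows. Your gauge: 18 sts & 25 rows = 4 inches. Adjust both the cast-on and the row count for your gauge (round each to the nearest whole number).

Cast on 167 stitches; work 430 rows.

Stitches: 158 × 18/17 = 167.29 → 167.
Rows: 361 × 25/21 = 429.76 → 430.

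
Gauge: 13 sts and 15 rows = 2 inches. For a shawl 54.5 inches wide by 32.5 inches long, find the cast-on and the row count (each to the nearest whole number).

Cast on 354 stitches and work 244 rows.

Stitch gauge = 13/2 = 6.5 sts/in; 54.5 × 6.5 = 354.25 → 354 sts.
Row gauge = 15/2 = 7.5 rows/in; 32.5 × 7.5 = 243.75 → 244 rows.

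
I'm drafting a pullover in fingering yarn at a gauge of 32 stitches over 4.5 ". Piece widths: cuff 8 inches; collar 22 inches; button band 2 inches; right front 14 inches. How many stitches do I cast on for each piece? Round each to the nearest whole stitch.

Rate = 32/4.5 = 7.111 sts per in.
cuff: 8 × 7.111 = 56.89 → 57.
collar: 22 × 7.111 = 156.44 → 156.
button band: 2 × 7.111 = 14.22 → 14.
right front: 14 × 7.111 = 99.56 → 100.

cuff 57; collar 156; button band 14; right front 100.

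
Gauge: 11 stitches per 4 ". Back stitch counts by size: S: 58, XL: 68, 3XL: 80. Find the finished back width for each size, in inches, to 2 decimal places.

S 21.09 inches; XL 24.73 inches; 3XL 29.09 inches.

11/4 = 2.75 sts per in.
S: 58 / 2.75 = 21.091 → 21.09 in.
XL: 68 / 2.75 = 24.727 → 24.73 in.
3XL: 80 / 2.75 = 29.091 → 29.09 in.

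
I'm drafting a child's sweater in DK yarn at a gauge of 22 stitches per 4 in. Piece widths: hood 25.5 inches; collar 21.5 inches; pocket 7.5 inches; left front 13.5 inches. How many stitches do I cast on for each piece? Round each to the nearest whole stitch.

hood 140; collar 118; pocket 41; left front 74.

Rate = 22/4 = 5.5 sts per in.
hood: 25.5 × 5.5 = 140.25 → 140.
collar: 21.5 × 5.5 = 118.25 → 118.
pocket: 7.5 × 5.5 = 41.25 → 41.
left front: 13.5 × 5.5 = 74.25 → 74.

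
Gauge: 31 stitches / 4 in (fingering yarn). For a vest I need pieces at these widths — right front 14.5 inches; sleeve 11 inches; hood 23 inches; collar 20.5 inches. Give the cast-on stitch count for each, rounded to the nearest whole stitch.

right front 112; sleeve 85; hood 178; collar 159.

Rate = 31/4 = 7.75 sts per in.
right front: 14.5 × 7.75 = 112.38 → 112.
sleeve: 11 × 7.75 = 85.25 → 85.
hood: 23 × 7.75 = 178.25 → 178.
collar: 20.5 × 7.75 = 158.88 → 159.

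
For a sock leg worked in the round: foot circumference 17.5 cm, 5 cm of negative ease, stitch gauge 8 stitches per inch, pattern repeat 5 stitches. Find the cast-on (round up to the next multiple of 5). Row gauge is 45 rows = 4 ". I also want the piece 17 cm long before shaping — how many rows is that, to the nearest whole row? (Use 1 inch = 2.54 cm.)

Cast on 40 stitches; work 75 rows.

Finished = 17.5 − 5 = 12.5 cm.
12.5 cm × 1/2.54 = 4.92 inches.
8/1 = 8 sts per in; 4.92 × 8 = 39.37 sts.
Next multiple of 5 → 40.
17 cm = 6.69 inches; × 11.25 = 75.30 → 75 rows.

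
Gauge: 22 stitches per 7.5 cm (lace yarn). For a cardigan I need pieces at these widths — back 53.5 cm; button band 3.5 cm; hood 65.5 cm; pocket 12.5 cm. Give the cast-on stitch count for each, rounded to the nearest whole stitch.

Rate = 22/7.5 = 2.933 sts per cm.
back: 53.5 × 2.933 = 156.93 → 157.
button band: 3.5 × 2.933 = 10.27 → 10.
hood: 65.5 × 2.933 = 192.13 → 192.
pocket: 12.5 × 2.933 = 36.67 → 37.

back 157; button band 10; hood 192; pocket 37.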